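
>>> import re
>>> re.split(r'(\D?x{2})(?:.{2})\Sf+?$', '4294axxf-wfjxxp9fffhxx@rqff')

['4294axxf-wfjxxp9fff', 'hxx', '']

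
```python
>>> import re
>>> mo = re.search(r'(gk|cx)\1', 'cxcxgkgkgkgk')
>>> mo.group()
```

'cxcx'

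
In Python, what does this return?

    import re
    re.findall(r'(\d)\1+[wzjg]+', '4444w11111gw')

['4', '1']

The backreference `\1` re-matches whatever the first group consumed, character for character.
With a single group, `findall` returns only what that group captured — 2 items.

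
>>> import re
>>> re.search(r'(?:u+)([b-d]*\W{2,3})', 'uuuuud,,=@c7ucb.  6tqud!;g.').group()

Pattern: one or more of a literal 'u' (non-capturing group); then zero or more of a character in [b-d], then 2 to 3 of a non-word character (captured).
`search` walks the string left to right and returns the first match it finds.
The match spans [0:9] → 'uuuuud,,='.
Captured: group 1 = 'd,,='.

'uuuuud,,='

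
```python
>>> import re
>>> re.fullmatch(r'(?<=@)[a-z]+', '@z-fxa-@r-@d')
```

None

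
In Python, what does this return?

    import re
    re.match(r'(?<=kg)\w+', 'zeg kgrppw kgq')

None

Lookahead/lookbehind check context without consuming it, so the matched span excludes the asserted characters.
With `match`, the pattern is implicitly anchored at the beginning.
Here the pattern fails at index 0, so the call returns None.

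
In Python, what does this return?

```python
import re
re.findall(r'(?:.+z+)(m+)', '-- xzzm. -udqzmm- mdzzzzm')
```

['m']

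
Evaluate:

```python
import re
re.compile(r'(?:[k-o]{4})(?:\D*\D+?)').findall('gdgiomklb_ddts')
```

Pattern: exactly 4 of a character in [k-o] (non-capturing group); then zero or more of a non-digit, then one or more of a non-digit (lazy) (non-capturing group).
Scanning left to right: at [4:14] → 'omklb_ddts'.
`findall` yields the raw match text (1 of them) because the pattern has no groups.

['omklb_ddts']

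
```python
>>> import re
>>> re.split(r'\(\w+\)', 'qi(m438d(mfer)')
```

Each match becomes a cut point; 2 segments remain.

['qi(m438d', '']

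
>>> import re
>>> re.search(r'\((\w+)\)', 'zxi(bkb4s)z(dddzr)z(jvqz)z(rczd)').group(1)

`re.search` tries every starting position until one works.
The match spans [3:10] → '(bkb4s)'.
Captured: group 1 = 'bkb4s'.

'bkb4s'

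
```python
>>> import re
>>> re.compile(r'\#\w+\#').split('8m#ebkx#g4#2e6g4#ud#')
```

Matches to split on: at [2:8] → '#ebkx#'; at [10:17] → '#2e6g4#'.
The string is cut at each match, leaving 3 pieces.

['8m', 'g4', 'ud#']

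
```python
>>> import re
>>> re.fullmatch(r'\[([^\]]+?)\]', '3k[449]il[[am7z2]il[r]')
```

None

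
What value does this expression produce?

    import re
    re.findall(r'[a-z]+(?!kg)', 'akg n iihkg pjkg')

['akg', 'n', 'iihkg', 'pjkg']

The negative lookahead/lookbehind blocks any match where the forbidden context is present.
Walking the string: at [0:3] → 'akg'; at [4:5] → 'n'; at [6:11] → 'iihkg'; at [12:16] → 'pjkg'.
No capturing groups, so `findall` returns the 4 full match strings.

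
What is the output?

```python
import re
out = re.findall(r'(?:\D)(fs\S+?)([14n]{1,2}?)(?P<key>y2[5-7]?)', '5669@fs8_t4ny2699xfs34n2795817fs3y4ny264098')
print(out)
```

[('fs8_t', '4n', 'y26'), ('fs34n2795817fs3y', '4n', 'y26')]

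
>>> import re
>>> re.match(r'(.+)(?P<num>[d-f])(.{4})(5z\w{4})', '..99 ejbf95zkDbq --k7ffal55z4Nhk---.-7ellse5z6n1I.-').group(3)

The match spans [0:49] → '..99 ejbf95zkDbq --k7ffal55z4Nhk---.-7ellse5z6n1I'.
Captured: group 1 = '..99 ejbf95zkDbq --k7ffal55z4Nhk---.-7', group 2 = 'e', group 3 = 'llse', group 4 = '5z6n1I'.

'llse'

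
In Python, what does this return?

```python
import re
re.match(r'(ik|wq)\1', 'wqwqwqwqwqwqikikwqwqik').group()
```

`match` is anchored at position 0; if the pattern doesn't fit there, it returns None.
The match spans [0:4] → 'wqwq'.

'wqwq'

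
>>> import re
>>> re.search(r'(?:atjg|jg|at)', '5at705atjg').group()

'at'

Unlike `match`, `search` isn't anchored — it looks for the pattern anywhere in the string.
The match spans [1:3] → 'at'.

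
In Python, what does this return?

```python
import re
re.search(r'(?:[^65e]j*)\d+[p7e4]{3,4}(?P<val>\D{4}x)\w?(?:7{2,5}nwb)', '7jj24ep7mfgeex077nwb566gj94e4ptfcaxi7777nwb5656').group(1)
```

'tfcax'

The pattern matches any character except [65e], then zero or more of the literal 'j' (non-capturing group); then one or more of a digit, then 3 to 4 of one of [p7e4]; then exactly 4 of a non-digit, then the literal 'x' (captured as 'val'); then optionally a word character; then 2 to 5 of the literal '7', then the literal 'nwb' (non-capturing group).
`re.search` scans for the first position where the pattern succeeds.
The match spans [23:43] → 'gj94e4ptfcaxi7777nwb'.
Captured: group 1 = 'tfcax'.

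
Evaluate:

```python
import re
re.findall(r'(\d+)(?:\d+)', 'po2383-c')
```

['238']

The pattern matches one or more of a digit (captured); then one or more of a digit (non-capturing group).
Scanning left to right: at [2:6] match '2383', group 1 = '238'.
`findall` collects group 1 from the one match (1 total).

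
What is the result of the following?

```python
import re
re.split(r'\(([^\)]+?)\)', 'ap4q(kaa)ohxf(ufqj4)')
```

['ap4q', 'kaa', 'ohxf', 'ufqj4', '']

Matches to split on: at [4:9] → '(kaa)'; at [13:20] → '(ufqj4)'.
The group in the pattern means `split` returns the separators' captures alongside the pieces.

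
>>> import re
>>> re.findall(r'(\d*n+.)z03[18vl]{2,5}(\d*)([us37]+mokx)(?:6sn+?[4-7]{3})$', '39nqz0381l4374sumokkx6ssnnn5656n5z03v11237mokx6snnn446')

This matches zero or more of a digit, then one or more of a literal 'n', then any character (captured); then the literal 'z03', then 2 to 5 of one of [18vl]; then zero or more of a digit (captured); then one or more of one of [us37], then the literal 'mo', then the literal 'kx' (captured); then the literal '6s', then one or more of the literal 'n' (lazy), then exactly 3 of a character in [4-7] (non-capturing group); then anchored at the end.
Walking the string: at [27:54] match '5656n5z03v11237mokx6snnn446', groups = ('5656n5', '23', '7mokx').
`findall` packs the 3 group values into a tuple for every match.

[('5656n5', '23', '7mokx')]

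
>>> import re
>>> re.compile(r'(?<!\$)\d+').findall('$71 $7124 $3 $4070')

['1', '124', '070']

`(?!…)`/`(?<!…)` only lets a position through if the neighbouring text does NOT match; no characters are consumed.
Scanning left to right: at [2:3] → '1'; at [6:9] → '124'; at [15:18] → '070'.
Since nothing is captured, `findall` lists the 3 matched substrings directly.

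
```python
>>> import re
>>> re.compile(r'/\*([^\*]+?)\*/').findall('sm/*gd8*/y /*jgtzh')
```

['gd8']

Scanning left to right: at [2:9] match '/*gd8*/', group 1 = 'gd8'.
With a single group, `findall` returns only what that group captured — 1 item.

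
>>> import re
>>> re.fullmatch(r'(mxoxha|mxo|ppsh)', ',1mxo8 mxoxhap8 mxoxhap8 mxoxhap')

None

`fullmatch` succeeds only if the pattern covers the string from start to end.
Here there's no way to consume every character, so the call returns None.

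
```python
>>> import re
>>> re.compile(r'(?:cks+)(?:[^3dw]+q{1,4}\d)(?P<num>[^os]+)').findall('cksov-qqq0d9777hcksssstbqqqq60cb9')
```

Pattern: the literal 'ck', then one or more of a literal 's' (non-capturing group); then one or more of any character except [3dw], then 1 to 4 of the literal 'q', then a digit (non-capturing group); then one or more of any character except [os] (captured as 'num').
`findall` collects group 1 from the one match (1 total).

['d9777hck']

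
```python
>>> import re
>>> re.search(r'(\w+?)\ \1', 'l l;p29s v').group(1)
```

'l'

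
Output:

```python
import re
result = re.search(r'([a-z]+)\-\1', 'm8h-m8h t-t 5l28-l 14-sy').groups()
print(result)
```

The match spans [8:11] → 't-t'.
Captured: group 1 = 't'.

('t',)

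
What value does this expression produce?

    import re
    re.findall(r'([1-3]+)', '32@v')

This matches one or more of a character in [1-3] (captured).
Walking the string: at [0:2] match '32', group 1 = '32'.
`findall` collects group 1 from the one match (1 total).

['32']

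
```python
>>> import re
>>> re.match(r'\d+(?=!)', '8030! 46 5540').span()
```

(0, 4)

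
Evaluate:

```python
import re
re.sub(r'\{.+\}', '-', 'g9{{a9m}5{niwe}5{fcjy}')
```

'g9-'

Matches: at [2:22] → '{{a9m}5{niwe}5{fcjy}'.
`sub` substitutes '-' at each match site.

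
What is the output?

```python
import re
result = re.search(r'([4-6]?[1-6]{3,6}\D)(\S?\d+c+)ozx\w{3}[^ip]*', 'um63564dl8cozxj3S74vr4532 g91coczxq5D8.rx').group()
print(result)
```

63564dl8cozxj3S74vr4532 g91coczxq5D8.rx

Pattern: optionally a character in [4-6], then 3 to 6 of a character in [1-6], then a non-digit (captured); then optionally a non-whitespace character, then one or more of a digit, then one or more of the literal 'c' (captured); then the literal 'ozx', then exactly 3 of a word character, then zero or more of any character except [ip].
The match spans [2:41] → '63564dl8cozxj3S74vr4532 g91coczxq5D8.rx'.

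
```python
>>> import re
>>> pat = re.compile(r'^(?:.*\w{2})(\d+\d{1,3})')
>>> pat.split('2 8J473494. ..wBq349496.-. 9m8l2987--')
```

['', '87', '--']

Because the pattern has a capturing group, `split` also inserts each captured text between the pieces.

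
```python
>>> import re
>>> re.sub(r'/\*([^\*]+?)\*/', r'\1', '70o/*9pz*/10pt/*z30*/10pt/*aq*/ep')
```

'70o9pz10ptz3010ptaqep'

Matches: at [3:10] → '/*9pz*/'; at [14:21] → '/*z30*/'; at [25:31] → '/*aq*/'.
Each match is replaced using the text its own group 1 captured.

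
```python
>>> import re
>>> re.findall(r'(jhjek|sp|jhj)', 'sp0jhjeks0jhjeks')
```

`|` is ordered: at each position the engine commits to the first alternative that works.
Because there's exactly one group, `findall` drops the full match and keeps group 1 from each hit.

['sp', 'jhjek', 'jhjek']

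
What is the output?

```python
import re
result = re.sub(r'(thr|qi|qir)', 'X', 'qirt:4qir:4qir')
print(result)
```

Xrt:4Xr:4Xr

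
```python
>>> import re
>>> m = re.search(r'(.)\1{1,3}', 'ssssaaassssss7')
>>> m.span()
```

(0, 4)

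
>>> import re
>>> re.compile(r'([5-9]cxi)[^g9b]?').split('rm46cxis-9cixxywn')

Pattern: a character in [5-9], then the literal 'cxi' (captured); then optionally any character except [g9b].
Matches to split on: at [3:8] → '6cxis'.
Because the pattern has a capturing group, `split` also inserts each captured text between the pieces.

['rm4', '6cxi', '-9cixxywn']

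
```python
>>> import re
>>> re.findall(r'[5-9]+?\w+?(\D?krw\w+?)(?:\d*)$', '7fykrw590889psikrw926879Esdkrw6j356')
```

Pattern: one or more of a character in [5-9] (lazy), then one or more of a word character (lazy); then optionally a non-digit, then the literal 'krw', then one or more of a word character (lazy) (captured); then zero or more of a digit (non-capturing group); then anchored at the end.
A non-greedy quantifier consumes as few characters as it can — just enough that the remainder of the pattern still matches from where it stops; whatever follows it matches normally.
Scanning left to right: at [0:35] match '7fykrw590889psikrw926879Esdkrw6j356', group 1 = 'ykrw590889psikrw926879Esdkrw6j'.
Because there's exactly one group, `findall` drops the full match and keeps group 1 from the one hit.

['ykrw590889psikrw926879Esdkrw6j']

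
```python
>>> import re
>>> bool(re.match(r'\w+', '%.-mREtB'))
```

False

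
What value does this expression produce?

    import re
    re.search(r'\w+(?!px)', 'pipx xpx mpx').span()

(0, 4)

Because the assertion is negative and zero-width, positions next to the forbidden text are skipped.
`search` walks the string left to right and returns the first match it finds.
The match spans [0:4] → 'pipx'.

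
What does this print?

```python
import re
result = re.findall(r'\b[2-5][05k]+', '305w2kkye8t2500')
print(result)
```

Since nothing is captured, `findall` lists the 1 matched substring directly.

['305']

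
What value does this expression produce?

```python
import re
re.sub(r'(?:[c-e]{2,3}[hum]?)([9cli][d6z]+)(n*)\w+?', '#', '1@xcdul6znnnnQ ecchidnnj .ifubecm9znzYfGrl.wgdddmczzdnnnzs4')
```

Pattern: 2 to 3 of a character in [c-e], then optionally one of [hum] (non-capturing group); then one of [9cli], then one or more of one of [d6z] (captured); then zero or more of a literal 'n' (captured); then one or more of a word character (lazy).
Lazy quantifiers expand one character at a time until the remainder of the pattern can match.
Matches: at [3:14] → 'cdul6znnnnQ'; at [15:24] → 'ecchidnnj'; at [30:37] → 'ecm9znz'; at [45:57] → 'dddmczzdnnnz'.
Each match is replaced by '#'.

'1@x# # .ifub#YfGrl.wg#s4'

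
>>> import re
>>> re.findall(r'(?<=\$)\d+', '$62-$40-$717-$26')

The lookaround is zero-width — it requires the adjacent text to match without consuming it, so the asserted text isn't part of the match.
No capturing groups, so `findall` returns the 4 full match strings.

['62', '40', '717', '26']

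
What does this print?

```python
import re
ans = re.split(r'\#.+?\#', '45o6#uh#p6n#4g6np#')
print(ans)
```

Lazy quantifiers expand one character at a time until the remainder of the pattern can match.
Matches to split on: at [4:8] → '#uh#'; at [11:18] → '#4g6np#'.
Each match becomes a cut point; 3 segments remain.

['45o6', 'p6n', '']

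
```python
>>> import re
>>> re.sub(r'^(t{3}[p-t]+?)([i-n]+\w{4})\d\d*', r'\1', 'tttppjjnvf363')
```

This matches anchored at the start of the string; then exactly 3 of the literal 't', then one or more of a character in [p-t] (lazy) (captured); then one or more of a character in [i-n], then exactly 4 of a word character (captured); then a digit, then zero or more of a digit.
Each match is replaced using the text its own group 1 captured.

'tttpp'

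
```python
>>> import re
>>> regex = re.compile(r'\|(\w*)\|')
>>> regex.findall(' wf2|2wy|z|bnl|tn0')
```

['2wy', 'bnl']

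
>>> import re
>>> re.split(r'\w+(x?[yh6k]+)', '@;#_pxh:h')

Pattern: one or more of a word character; then optionally the literal 'x', then one or more of one of [yh6k] (captured).
Matches to split on: at [3:7] → '_pxh'.
Because the pattern has a capturing group, `split` also inserts each captured text between the pieces.

['@;#', 'h', ':h']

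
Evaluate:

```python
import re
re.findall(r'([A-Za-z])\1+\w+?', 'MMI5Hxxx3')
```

['M', 'x']

`\1` has to match the exact text group 1 already captured.
Scanning left to right: at [0:3] match 'MMI', group 1 = 'M'; at [5:9] match 'xxx3', group 1 = 'x'.
`findall` collects group 1 from each match (2 total).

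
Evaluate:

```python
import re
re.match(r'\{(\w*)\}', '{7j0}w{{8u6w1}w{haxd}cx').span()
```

`re.match` won't scan ahead — the pattern has to work from the very first character.
The match spans [0:5] → '{7j0}'.

(0, 5)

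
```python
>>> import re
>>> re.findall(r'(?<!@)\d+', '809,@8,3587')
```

A negative assertion filters positions out without eating any characters.
Since nothing is captured, `findall` lists the 2 matched substrings directly.

['809', '3587']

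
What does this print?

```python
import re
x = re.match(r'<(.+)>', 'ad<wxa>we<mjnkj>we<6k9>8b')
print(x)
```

None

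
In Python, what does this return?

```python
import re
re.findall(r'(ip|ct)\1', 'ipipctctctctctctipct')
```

The backreference `\1` re-matches whatever the first group consumed, character for character.
Matches: at [0:4] match 'ipip', group 1 = 'ip'; at [4:8] match 'ctct', group 1 = 'ct'; at [8:12] match 'ctct', group 1 = 'ct'; at [12:16] match 'ctct', group 1 = 'ct'.
Because there's exactly one group, `findall` drops the full match and keeps group 1 from each hit.

['ip', 'ct', 'ct', 'ct']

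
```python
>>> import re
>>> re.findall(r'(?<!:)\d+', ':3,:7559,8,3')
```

['559', '8', '3']

`(?!…)`/`(?<!…)` only lets a position through if the neighbouring text does NOT match; no characters are consumed.
Walking the string: at [5:8] → '559'; at [9:10] → '8'; at [11:12] → '3'.
`findall` yields the raw match text (3 of them) because the pattern has no groups.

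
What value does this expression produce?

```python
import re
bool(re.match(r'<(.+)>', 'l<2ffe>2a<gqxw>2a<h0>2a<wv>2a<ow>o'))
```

False

`match` is anchored at position 0; if the pattern doesn't fit there, it returns None.
Here position 0 doesn't satisfy it, so the call returns None, and `bool(None)` is False.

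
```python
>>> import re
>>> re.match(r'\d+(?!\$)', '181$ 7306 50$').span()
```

`re.match` only tries the pattern at the start of the string.
The match spans [0:2] → '18'.

(0, 2)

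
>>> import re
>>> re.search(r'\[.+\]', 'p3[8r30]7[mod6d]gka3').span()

`re.search` tries every starting position until one works.
The match spans [2:16] → '[8r30]7[mod6d]'.

(2, 16)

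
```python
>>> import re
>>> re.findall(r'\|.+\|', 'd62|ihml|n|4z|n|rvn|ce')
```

['|ihml|n|4z|n|rvn|']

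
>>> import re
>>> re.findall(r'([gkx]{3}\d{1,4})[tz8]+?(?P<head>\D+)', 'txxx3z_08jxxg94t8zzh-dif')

[('xxx3', '_'), ('xxg94', 'zzh-dif')]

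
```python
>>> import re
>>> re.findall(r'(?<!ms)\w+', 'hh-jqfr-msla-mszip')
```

`(?!…)`/`(?<!…)` only lets a position through if the neighbouring text does NOT match; no characters are consumed.
With no groups in the pattern, `findall` gives back each whole match — 4 here.

['hh', 'jqfr', 'msla', 'mszip']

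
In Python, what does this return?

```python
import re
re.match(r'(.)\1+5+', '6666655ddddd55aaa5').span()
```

With `match`, the pattern is implicitly anchored at the beginning.
The match spans [0:7] → '6666655'.

(0, 7)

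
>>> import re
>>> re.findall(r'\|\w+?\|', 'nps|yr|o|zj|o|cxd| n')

`findall` yields the raw match text (3 of them) because the pattern has no groups.

['|yr|', '|zj|', '|cxd|']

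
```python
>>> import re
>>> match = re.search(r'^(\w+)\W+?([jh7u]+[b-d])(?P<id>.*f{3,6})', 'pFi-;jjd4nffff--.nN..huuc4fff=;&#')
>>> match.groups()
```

The match spans [0:29] → 'pFi-;jjd4nffff--.nN..huuc4fff'.
Captured: group 1 = 'pFi', group 2 = 'jjd', group 3 = '4nffff--.nN..huuc4fff'.

('pFi', 'jjd', '4nffff--.nN..huuc4fff')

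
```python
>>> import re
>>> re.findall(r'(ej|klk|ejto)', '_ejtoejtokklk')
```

['ej', 'ej', 'klk']

Alternation isn't longest-match — the leftmost alternative that fits at this position is chosen.
With a single group, `findall` returns only what that group captured — 3 items.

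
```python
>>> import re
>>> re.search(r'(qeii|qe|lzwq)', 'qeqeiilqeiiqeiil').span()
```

(0, 2)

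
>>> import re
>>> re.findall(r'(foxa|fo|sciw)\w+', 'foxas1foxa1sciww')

The regex engine tests alternatives in the order written; an earlier branch that matches wins even if a later one would match more.
Matches: at [0:16] match 'foxas1foxa1sciww', group 1 = 'foxa'.
One capturing group, so `findall` returns just the captured substring from the one match — 1 in all.

['foxa']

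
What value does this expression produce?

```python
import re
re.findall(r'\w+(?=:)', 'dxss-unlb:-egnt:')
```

['unlb', 'egnt']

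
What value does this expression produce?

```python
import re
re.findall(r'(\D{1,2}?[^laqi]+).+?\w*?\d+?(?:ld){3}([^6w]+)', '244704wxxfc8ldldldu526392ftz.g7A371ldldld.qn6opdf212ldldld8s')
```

[('wxxfc8', '.qn'), ('opdf2', '8s')]

The pattern matches 1 to 2 of a non-digit (lazy), then one or more of any character except [laqi] (captured); then one or more of any character (lazy); then zero or more of a word character (lazy), then one or more of a digit (lazy), then the literal 'ld' repeated 3 times; then one or more of any character except [6w] (captured).
Matches: at [6:44] match 'wxxfc8ldldldu526392ftz.g7A371ldldld.qn', groups = ('wxxfc8', '.qn'); at [45:60] match 'opdf212ldldld8s', groups = ('opdf2', '8s').
`findall` packs the 2 group values into a tuple for every match.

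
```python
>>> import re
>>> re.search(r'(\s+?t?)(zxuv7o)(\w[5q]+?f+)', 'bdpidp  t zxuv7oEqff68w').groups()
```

Pattern: one or more of whitespace (lazy), then optionally a literal 't' (captured); then the literal 'zxu', then the literal 'v7o' (captured); then a word character, then one or more of one of [5q] (lazy), then one or more of a literal 'f' (captured).
`re.search` tries every starting position until one works.
The match spans [9:20] → ' zxuv7oEqff'.
Captured: group 1 = ' ', group 2 = 'zxuv7o', group 3 = 'Eqff'.

(' ', 'zxuv7o', 'Eqff')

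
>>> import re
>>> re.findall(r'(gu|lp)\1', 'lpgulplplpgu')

['lp']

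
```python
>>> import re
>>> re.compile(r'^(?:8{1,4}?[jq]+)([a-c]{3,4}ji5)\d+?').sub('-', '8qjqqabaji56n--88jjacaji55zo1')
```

`sub` substitutes '-' at each match site.

'-n--88jjacaji55zo1'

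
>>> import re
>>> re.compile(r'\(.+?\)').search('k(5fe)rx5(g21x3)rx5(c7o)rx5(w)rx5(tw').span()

(1, 6)

A `+?`/`*?`/`{m,n}?` starts at its minimum and grows only as far as needed for what follows to match.
The match spans [1:6] → '(5fe)'.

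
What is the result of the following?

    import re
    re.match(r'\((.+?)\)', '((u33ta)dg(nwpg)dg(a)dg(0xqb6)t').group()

'((u33ta)'

With the lazy modifier that quantifier settles for the fewest repetitions that let the rest of the pattern succeed (the atoms after it are unaffected and can still be greedy).
`re.match` only tries the pattern at the start of the string.
The match spans [0:8] → '((u33ta)'.
Captured: group 1 = '(u33ta'.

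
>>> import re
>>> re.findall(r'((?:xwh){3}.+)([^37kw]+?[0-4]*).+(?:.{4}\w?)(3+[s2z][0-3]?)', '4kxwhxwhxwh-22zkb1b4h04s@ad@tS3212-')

[('xwhxwhxwh-22zkb1b4h04s', '@', '321')]

`findall` packs the 3 group values into a tuple for every match.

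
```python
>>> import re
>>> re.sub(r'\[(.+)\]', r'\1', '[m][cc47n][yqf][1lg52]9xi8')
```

'm][cc47n][yqf][1lg529xi8'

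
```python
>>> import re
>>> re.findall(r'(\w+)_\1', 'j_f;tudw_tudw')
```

`\1` has to match the exact text group 1 already captured.
`findall` collects group 1 from the one match (1 total).

['tudw']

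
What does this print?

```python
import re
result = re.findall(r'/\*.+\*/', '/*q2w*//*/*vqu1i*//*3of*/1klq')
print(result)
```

['/*q2w*//*/*vqu1i*//*3of*/']

Since nothing is captured, `findall` lists the 1 matched substring directly.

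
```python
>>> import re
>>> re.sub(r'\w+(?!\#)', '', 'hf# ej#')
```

'f# j#'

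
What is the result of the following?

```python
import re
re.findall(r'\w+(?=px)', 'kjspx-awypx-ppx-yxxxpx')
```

['kjs', 'awy', 'p', 'yxxx']

Lookahead/lookbehind check context without consuming it, so the matched span excludes the asserted characters.
Walking the string: at [0:3] → 'kjs'; at [6:9] → 'awy'; at [12:13] → 'p'; at [16:20] → 'yxxx'.
`findall` yields the raw match text (4 of them) because the pattern has no groups.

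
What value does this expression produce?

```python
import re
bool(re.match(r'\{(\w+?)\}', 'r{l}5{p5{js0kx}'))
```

False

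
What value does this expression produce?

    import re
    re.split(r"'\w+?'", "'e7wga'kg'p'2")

['', 'kg', '2']

The string is cut at each match, leaving 3 pieces.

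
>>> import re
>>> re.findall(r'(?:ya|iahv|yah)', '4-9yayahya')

Alternation tries branches left to right and keeps the first one that lets the overall match succeed at that position.
Walking the string: at [3:5] → 'ya'; at [5:7] → 'ya'; at [8:10] → 'ya'.
With no groups in the pattern, `findall` gives back each whole match — 3 here.

['ya', 'ya', 'ya']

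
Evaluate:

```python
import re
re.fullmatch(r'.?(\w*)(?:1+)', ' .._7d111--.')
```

None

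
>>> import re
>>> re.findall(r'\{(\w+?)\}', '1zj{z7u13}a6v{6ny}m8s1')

['z7u13', '6ny']

Walking the string: at [3:10] match '{z7u13}', group 1 = 'z7u13'; at [13:18] match '{6ny}', group 1 = '6ny'.
With a single group, `findall` returns only what that group captured — 2 items.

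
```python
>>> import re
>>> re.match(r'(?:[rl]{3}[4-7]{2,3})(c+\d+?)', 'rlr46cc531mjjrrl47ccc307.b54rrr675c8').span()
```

`re.match` won't scan ahead — the pattern has to work from the very first character.
The match spans [0:8] → 'rlr46cc5'.

(0, 8)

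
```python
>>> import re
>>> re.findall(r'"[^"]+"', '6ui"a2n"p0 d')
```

['"a2n"']

`findall` yields the raw match text (1 of them) because the pattern has no groups.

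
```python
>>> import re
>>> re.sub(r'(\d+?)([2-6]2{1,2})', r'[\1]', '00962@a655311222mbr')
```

'[009]@a[655311]mbr'

This matches one or more of a digit (lazy) (captured); then a character in [2-6], then 1 to 2 of a literal '2' (captured).
A non-greedy quantifier consumes as few characters as it can — just enough that the remainder of the pattern still matches from where it stops; whatever follows it matches normally.
Matches: at [0:5] → '00962'; at [7:16] → '655311222'.
Each match is replaced using the text its own group 1 captured.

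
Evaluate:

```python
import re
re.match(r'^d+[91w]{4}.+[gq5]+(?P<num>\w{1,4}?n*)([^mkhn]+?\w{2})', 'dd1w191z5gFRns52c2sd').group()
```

The pattern matches anchored at the start of the string; then one or more of a literal 'd', then exactly 4 of one of [91w]; then one or more of any character, then one or more of one of [gq5]; then 1 to 4 of a word character (lazy), then zero or more of a literal 'n' (captured as 'num'); then one or more of any character except [mkhn] (lazy), then exactly 2 of a word character (captured).
`re.match` won't scan ahead — the pattern has to work from the very first character.
The match spans [0:19] → 'dd1w191z5gFRns52c2s'.
Captured: group 1 = '2', group 2 = 'c2s'.

'dd1w191z5gFRns52c2s'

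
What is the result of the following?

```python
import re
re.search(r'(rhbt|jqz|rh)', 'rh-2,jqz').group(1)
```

'rh'

The match spans [0:2] → 'rh'.
Captured: group 1 = 'rh'.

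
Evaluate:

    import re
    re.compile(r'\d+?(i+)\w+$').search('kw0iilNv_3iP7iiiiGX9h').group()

The pattern matches one or more of a digit (lazy); then one or more of a literal 'i' (captured); then one or more of a word character; then anchored at the end.
The match spans [2:21] → '0iilNv_3iP7iiiiGX9h'.

'0iilNv_3iP7iiiiGX9h'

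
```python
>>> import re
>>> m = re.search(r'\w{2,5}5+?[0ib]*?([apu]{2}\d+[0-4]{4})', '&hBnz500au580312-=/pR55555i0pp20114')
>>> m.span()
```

(1, 16)

The pattern matches 2 to 5 of a word character, then one or more of a literal '5' (lazy), then zero or more of one of [0ib] (lazy); then exactly 2 of one of [apu], then one or more of a digit, then exactly 4 of a character in [0-4] (captured).
Unlike `match`, `search` isn't anchored — it looks for the pattern anywhere in the string.
The match spans [1:16] → 'hBnz500au580312'.
Captured: group 1 = 'au580312'.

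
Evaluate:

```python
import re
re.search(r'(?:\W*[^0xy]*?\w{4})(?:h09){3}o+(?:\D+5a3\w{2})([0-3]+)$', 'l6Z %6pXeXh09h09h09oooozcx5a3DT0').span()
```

This matches zero or more of a non-word character, then zero or more of any character except [0xy] (lazy), then exactly 4 of a word character (non-capturing group); then the literal 'h09' repeated 3 times, then one or more of the literal 'o'; then one or more of a non-digit, then the literal '5a3', then exactly 2 of a word character (non-capturing group); then one or more of a character in [0-3] (captured); then anchored at the end.
The match spans [0:32] → 'l6Z %6pXeXh09h09h09oooozcx5a3DT0'.

(0, 32)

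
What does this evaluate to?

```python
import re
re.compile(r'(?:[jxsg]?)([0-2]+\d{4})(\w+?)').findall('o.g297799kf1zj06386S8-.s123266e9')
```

Because the quantifier is non-greedy, it stops expanding at the earliest point where the rest of the pattern can succeed.
Multiple groups make `findall` return tuples — one 2-tuple for each match.

[('29779', '9'), ('06386', 'S'), ('123266', 'e')]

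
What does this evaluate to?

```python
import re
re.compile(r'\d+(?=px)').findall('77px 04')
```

['77']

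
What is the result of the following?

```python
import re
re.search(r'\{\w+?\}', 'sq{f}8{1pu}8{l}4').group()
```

'{f}'

Unlike `match`, `search` isn't anchored — it looks for the pattern anywhere in the string.
The match spans [2:5] → '{f}'.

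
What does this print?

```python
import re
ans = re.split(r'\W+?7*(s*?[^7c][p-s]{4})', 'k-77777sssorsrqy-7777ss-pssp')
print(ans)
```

['k', 'sssorsrq', 'y', 'ss-pssp', '']

This matches one or more of a non-word character (lazy), then zero or more of the literal '7'; then zero or more of the literal 's' (lazy), then any character except [7c], then exactly 4 of a character in [p-s] (captured).
Matches to split on: at [1:15] → '-77777sssorsrq'; at [16:28] → '-7777ss-pssp'.
`re.split` interleaves the captured-group text with the surrounding fragments.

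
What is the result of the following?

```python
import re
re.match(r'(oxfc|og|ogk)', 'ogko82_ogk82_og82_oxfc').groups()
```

('og',)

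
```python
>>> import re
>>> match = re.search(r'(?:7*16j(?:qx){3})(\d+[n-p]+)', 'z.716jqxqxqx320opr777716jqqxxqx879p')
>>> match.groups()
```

('320op',)

The match spans [2:17] → '716jqxqxqx320op'.
Captured: group 1 = '320op'.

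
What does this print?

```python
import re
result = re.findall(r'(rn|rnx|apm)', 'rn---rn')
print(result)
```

['rn', 'rn']

Matches: at [0:2] match 'rn', group 1 = 'rn'; at [5:7] match 'rn', group 1 = 'rn'.
One capturing group, so `findall` returns just the captured substring from each match — 2 in all.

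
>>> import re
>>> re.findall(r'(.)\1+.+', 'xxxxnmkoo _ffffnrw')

A backreference is literal: `\1` must see the identical characters the first group matched.
Matches: at [0:18] match 'xxxxnmkoo _ffffnrw', group 1 = 'x'.
Because there's exactly one group, `findall` drops the full match and keeps group 1 from the one hit.

['x']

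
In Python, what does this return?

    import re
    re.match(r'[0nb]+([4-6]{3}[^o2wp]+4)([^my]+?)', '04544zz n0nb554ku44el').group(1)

'4544zz n0nb554ku44'

Pattern: one or more of one of [0nb]; then exactly 3 of a character in [4-6], then one or more of any character except [o2wp], then the literal '4' (captured); then one or more of any character except [my] (lazy) (captured).
With `match`, the pattern is implicitly anchored at the beginning.
The match spans [0:20] → '04544zz n0nb554ku44e'.
Captured: group 1 = '4544zz n0nb554ku44', group 2 = 'e'.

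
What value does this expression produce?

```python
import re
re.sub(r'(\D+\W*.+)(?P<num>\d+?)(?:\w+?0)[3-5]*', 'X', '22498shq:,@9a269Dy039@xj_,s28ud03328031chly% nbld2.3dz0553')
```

Each match is replaced by 'X'.

'22498X'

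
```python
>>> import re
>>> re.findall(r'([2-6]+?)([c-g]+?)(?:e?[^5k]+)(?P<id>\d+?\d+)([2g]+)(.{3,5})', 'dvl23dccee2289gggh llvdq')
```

[('23', 'd', '89', 'ggg', 'h llv')]

The pattern matches one or more of a character in [2-6] (lazy) (captured); then one or more of a character in [c-g] (lazy) (captured); then optionally the literal 'e', then one or more of any character except [5k] (non-capturing group); then one or more of a digit (lazy), then one or more of a digit (captured as 'id'); then one or more of one of [2g] (captured); then 3 to 5 of any character (captured).
A `+?`/`*?`/`{m,n}?` starts at its minimum and grows only as far as needed for what follows to match.
Walking the string: at [3:22] match '23dccee2289gggh llv', groups = ('23', 'd', '89', 'ggg', 'h llv').
Multiple groups make `findall` return tuples — one 5-tuple for the one match.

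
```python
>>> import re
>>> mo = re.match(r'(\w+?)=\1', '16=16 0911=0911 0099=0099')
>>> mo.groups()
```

The match spans [0:5] → '16=16'.
Captured: group 1 = '16'.

('16',)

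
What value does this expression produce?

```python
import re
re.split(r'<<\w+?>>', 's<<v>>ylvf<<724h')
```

['s', 'ylvf<<724h']

Matches to split on: at [1:6] → '<<v>>'.
Each match becomes a cut point; 2 segments remain.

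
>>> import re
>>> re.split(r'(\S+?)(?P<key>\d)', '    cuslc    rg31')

['    cuslc    ', 'rg', '3', '1']

With the lazy modifier that quantifier settles for the fewest repetitions that let the rest of the pattern succeed (the atoms after it are unaffected and can still be greedy).
The group in the pattern means `split` returns the separators' captures alongside the pieces.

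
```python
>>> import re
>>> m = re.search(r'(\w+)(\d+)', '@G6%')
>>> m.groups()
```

('G', '6')

The match spans [1:3] → 'G6'.
Captured: group 1 = 'G', group 2 = '6'.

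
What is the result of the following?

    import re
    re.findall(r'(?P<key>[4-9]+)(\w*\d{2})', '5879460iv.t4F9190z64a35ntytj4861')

[('58794', '60'), ('4', 'F9190z64a35ntytj4861')]

The pattern matches one or more of a character in [4-9] (captured as 'key'); then zero or more of a word character, then exactly 2 of a digit (captured).
Matches: at [0:7] match '5879460', groups = ('58794', '60'); at [11:32] match '4F9190z64a35ntytj4861', groups = ('4', 'F9190z64a35ntytj4861').
2 groups means each result is a tuple of 2 captured strings — 2 here.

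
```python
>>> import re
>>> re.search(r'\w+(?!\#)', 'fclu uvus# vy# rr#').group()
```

'fclu'

The negative lookahead/lookbehind blocks any match where the forbidden context is present.
`re.search` scans for the first position where the pattern succeeds.
The match spans [0:4] → 'fclu'.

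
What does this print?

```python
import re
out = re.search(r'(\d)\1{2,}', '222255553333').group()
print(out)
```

2222

The backreference `\1` re-matches whatever the first group consumed, character for character.
`re.search` tries every starting position until one works.
The match spans [0:4] → '2222'.
Captured: group 1 = '2'.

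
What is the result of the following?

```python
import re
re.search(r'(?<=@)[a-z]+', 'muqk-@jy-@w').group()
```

'jy'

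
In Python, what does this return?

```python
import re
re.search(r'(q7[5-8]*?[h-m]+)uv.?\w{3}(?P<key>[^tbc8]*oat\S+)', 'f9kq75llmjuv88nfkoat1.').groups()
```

('q75llmj', 'koat1.')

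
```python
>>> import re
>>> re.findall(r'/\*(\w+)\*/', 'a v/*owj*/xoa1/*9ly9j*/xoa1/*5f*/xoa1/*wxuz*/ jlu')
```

Because there's exactly one group, `findall` drops the full match and keeps group 1 from each hit.

['owj', '9ly9j', '5f', 'wxuz']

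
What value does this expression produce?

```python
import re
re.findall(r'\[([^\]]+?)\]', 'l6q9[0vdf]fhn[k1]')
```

`findall` collects group 1 from each match (2 total).

['0vdf', 'k1']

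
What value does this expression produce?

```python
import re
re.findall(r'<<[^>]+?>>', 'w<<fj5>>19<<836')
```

['<<fj5>>']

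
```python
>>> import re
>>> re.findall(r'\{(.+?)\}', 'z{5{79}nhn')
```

With a single group, `findall` returns only what that group captured — 1 item.

['5{79']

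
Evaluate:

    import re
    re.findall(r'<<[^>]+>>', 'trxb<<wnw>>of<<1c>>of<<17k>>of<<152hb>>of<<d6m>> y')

`findall` yields the raw match text (5 of them) because the pattern has no groups.

['<<wnw>>', '<<1c>>', '<<17k>>', '<<152hb>>', '<<d6m>>']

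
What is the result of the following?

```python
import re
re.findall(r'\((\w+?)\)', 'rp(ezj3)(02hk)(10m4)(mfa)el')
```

['ezj3', '02hk', '10m4', 'mfa']

Because there's exactly one group, `findall` drops the full match and keeps group 1 from each hit.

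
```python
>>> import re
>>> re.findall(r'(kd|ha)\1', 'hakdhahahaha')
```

['ha', 'ha']

The backreference `\1` re-matches whatever the first group consumed, character for character.
With a single group, `findall` returns only what that group captured — 2 items.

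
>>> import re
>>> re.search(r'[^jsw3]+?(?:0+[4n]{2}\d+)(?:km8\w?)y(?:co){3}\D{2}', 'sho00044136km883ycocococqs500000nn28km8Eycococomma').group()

The match spans [26:49] → '500000nn28km8Eycococomm'.

'500000nn28km8Eycococomm'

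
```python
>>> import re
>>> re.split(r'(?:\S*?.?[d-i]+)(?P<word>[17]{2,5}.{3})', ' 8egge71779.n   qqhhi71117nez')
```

[' ', '71779.n', '   ', '71117nez', '']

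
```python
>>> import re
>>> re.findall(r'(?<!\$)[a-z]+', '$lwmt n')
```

['wmt', 'n']

The negative lookaround is zero-width — it rules out positions where the adjacent text would match, without consuming anything.
Since nothing is captured, `findall` lists the 2 matched substrings directly.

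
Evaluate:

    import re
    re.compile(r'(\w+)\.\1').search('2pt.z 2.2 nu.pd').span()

After group 1 captures some text, `\1` only succeeds where that same text appears again.
`search` walks the string left to right and returns the first match it finds.
The match spans [6:9] → '2.2'.
Captured: group 1 = '2'.

(6, 9)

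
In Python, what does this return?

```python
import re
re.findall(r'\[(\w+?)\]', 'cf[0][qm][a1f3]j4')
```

Walking the string: at [2:5] match '[0]', group 1 = '0'; at [5:9] match '[qm]', group 1 = 'qm'; at [9:15] match '[a1f3]', group 1 = 'a1f3'.
One capturing group, so `findall` returns just the captured substring from each match — 3 in all.

['0', 'qm', 'a1f3']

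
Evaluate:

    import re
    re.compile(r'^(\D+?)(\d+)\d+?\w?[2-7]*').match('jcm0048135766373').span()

(0, 16)

`match` is anchored at position 0; if the pattern doesn't fit there, it returns None.
The match spans [0:16] → 'jcm0048135766373'.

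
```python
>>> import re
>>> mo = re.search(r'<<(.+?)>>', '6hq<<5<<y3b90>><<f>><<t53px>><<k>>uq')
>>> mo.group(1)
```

The match spans [3:15] → '<<5<<y3b90>>'.
Captured: group 1 = '5<<y3b90'.

'5<<y3b90'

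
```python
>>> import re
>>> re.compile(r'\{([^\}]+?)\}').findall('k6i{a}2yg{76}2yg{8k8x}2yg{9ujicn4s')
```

Matches: at [3:6] match '{a}', group 1 = 'a'; at [9:13] match '{76}', group 1 = '76'; at [16:22] match '{8k8x}', group 1 = '8k8x'.
With a single group, `findall` returns only what that group captured — 3 items.

['a', '76', '8k8x']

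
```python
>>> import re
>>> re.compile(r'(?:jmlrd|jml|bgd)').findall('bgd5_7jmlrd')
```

['bgd', 'jmlrd']

`|` is ordered: at each position the engine commits to the first alternative that works.
Since nothing is captured, `findall` lists the 2 matched substrings directly.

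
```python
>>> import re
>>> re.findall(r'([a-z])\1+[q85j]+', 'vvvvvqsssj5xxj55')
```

After group 1 captures some text, `\1` only succeeds where that same text appears again.
Matches: at [0:6] match 'vvvvvq', group 1 = 'v'; at [6:11] match 'sssj5', group 1 = 's'; at [11:16] match 'xxj55', group 1 = 'x'.
With a single group, `findall` returns only what that group captured — 3 items.

['v', 's', 'x']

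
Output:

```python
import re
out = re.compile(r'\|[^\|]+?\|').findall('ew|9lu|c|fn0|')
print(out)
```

Walking the string: at [2:7] → '|9lu|'; at [8:13] → '|fn0|'.
`findall` yields the raw match text (2 of them) because the pattern has no groups.

['|9lu|', '|fn0|']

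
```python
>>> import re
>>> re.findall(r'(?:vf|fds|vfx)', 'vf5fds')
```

Since nothing is captured, `findall` lists the 2 matched substrings directly.

['vf', 'fds']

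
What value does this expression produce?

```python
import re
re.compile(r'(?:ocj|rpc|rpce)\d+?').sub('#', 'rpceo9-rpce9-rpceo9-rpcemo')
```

`sub` substitutes '#' at each match site.

'rpceo9-#-rpceo9-rpcemo'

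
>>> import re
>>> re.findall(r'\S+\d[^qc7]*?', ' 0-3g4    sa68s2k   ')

`findall` yields the raw match text (2 of them) because the pattern has no groups.

['0-3g4', 'sa68s2']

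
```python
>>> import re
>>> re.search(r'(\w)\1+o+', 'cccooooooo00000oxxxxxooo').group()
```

A backreference is literal: `\1` must see the identical characters the first group matched.
The match spans [0:10] → 'cccooooooo'.

'cccooooooo'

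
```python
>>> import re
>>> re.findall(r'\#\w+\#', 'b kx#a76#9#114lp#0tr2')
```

['#a76#', '#114lp#']

`findall` yields the raw match text (2 of them) because the pattern has no groups.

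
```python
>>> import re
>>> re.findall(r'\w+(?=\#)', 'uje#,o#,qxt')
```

['uje', 'o']

The positive lookaround only admits positions where the adjacent text matches; those characters stay outside the span.
Walking the string: at [0:3] → 'uje'; at [5:6] → 'o'.
With no groups in the pattern, `findall` gives back each whole match — 2 here.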